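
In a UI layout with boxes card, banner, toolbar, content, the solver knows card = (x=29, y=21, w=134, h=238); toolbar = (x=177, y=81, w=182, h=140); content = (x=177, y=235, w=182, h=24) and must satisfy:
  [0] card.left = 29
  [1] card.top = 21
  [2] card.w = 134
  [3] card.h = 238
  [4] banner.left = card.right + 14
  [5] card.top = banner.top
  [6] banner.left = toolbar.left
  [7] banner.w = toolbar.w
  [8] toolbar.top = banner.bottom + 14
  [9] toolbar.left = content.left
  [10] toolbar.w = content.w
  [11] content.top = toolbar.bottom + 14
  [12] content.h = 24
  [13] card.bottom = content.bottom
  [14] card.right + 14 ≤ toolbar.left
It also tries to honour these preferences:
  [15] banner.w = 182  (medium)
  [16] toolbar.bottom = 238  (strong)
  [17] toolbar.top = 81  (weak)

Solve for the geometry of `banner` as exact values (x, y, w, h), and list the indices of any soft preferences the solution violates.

banner = (x=177, y=21, w=182, h=46)
violated soft preferences: 16

1. banner.x = 177  [banner.left = card.right + 14]
2. banner.y = 21  [card.top = banner.top]
3. banner.w = 182  [banner.w = toolbar.w]
4. banner.h = 46  [toolbar.top = banner.bottom + 14]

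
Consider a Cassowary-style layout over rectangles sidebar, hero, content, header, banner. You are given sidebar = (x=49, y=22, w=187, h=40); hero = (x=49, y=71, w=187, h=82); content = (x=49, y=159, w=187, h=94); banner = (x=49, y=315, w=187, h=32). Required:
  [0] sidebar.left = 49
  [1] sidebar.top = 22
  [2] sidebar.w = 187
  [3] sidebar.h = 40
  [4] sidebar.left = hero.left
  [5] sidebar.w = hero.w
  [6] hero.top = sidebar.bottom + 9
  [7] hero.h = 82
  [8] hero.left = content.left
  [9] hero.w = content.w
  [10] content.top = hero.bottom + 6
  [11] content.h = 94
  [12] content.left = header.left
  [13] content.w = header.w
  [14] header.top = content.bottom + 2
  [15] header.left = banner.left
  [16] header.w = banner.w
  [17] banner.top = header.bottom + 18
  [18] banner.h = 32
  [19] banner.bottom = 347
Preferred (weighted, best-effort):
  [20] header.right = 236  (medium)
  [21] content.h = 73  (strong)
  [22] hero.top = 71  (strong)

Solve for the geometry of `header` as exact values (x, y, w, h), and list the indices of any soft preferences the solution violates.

1. header.x = 49  [content.left = header.left]
2. header.w = 187  [content.w = header.w]
3. header.y = 255  [header.top = content.bottom + 2]
4. header.h = 42  [banner.top = header.bottom + 18]

header = (x=49, y=255, w=187, h=42)
violated soft preferences: 21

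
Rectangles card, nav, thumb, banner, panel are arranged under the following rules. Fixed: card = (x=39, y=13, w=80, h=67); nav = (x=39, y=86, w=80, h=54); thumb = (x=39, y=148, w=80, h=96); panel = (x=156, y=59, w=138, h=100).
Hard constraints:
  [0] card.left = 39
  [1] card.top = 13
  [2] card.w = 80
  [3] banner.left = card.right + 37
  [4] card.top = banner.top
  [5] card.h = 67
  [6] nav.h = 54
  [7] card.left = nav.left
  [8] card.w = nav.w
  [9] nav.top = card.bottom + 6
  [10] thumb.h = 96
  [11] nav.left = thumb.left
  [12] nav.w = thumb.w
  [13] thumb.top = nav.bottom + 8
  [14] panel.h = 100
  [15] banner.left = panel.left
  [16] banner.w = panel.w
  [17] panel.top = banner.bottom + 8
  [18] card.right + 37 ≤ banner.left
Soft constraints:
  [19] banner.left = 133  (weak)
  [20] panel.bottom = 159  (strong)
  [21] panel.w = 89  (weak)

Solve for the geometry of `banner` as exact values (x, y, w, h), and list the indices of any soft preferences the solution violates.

1. banner.x = 156  [banner.left = card.right + 37]
2. banner.y = 13  [card.top = banner.top]
3. banner.w = 138  [banner.w = panel.w]
4. banner.h = 38  [panel.top = banner.bottom + 8]

banner = (x=156, y=13, w=138, h=38)
violated soft preferences: 19, 21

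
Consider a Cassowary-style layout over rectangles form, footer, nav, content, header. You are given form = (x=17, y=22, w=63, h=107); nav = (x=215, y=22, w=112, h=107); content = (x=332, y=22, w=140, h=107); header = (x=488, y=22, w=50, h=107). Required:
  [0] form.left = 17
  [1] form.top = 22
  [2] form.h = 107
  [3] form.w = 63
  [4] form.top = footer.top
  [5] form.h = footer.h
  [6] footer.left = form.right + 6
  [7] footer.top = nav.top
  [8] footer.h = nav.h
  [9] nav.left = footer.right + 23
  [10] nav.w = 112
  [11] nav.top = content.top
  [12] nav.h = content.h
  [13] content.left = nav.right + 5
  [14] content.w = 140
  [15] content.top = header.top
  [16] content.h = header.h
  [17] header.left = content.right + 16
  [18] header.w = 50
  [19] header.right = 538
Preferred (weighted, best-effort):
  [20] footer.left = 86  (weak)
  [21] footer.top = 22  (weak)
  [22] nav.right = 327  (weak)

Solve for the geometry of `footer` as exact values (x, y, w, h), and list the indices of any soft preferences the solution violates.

1. footer.y = 22  [form.top = footer.top]
2. footer.h = 107  [form.h = footer.h]
3. footer.x = 86  [footer.left = form.right + 6]
4. footer.w = 106  [nav.left = footer.right + 23]

footer = (x=86, y=22, w=106, h=107)
violated soft preferences: none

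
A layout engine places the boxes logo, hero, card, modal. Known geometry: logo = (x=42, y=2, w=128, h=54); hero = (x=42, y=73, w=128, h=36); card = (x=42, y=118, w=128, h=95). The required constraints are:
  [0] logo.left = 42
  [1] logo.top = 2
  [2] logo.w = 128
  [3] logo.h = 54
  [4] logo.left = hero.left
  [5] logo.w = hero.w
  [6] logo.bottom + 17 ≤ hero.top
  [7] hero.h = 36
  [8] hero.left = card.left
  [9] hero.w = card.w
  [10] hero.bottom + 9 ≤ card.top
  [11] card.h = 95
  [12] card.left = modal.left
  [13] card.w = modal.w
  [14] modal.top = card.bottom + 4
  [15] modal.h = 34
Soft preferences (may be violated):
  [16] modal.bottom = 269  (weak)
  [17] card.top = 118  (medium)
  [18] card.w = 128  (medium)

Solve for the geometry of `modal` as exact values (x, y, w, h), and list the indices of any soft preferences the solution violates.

modal = (x=42, y=217, w=128, h=34)
violated soft preferences: 16

1. modal.x = 42  [card.left = modal.left]
2. modal.w = 128  [card.w = modal.w]
3. modal.y = 217  [modal.top = card.bottom + 4]
4. modal.h = 34  [modal.h = 34]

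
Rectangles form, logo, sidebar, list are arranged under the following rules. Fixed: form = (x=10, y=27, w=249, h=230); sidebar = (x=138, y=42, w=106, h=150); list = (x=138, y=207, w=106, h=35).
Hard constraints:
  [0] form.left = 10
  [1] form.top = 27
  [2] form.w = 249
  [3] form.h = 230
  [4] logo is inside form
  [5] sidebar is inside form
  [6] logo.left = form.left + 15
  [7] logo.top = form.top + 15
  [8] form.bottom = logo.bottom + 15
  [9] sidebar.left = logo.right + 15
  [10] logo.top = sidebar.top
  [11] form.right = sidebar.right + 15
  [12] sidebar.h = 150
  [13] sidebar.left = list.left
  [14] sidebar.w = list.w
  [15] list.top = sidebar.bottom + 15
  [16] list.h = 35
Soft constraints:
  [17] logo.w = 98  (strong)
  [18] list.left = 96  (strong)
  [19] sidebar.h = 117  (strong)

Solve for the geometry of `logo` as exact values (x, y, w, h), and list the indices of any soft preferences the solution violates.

logo = (x=25, y=42, w=98, h=200)
violated soft preferences: 18, 19

1. logo.x = 25  [logo.left = form.left + 15]
2. logo.y = 42  [logo.top = form.top + 15]
3. logo.h = 200  [form.bottom = logo.bottom + 15]
4. logo.w = 98  [sidebar.left = logo.right + 15]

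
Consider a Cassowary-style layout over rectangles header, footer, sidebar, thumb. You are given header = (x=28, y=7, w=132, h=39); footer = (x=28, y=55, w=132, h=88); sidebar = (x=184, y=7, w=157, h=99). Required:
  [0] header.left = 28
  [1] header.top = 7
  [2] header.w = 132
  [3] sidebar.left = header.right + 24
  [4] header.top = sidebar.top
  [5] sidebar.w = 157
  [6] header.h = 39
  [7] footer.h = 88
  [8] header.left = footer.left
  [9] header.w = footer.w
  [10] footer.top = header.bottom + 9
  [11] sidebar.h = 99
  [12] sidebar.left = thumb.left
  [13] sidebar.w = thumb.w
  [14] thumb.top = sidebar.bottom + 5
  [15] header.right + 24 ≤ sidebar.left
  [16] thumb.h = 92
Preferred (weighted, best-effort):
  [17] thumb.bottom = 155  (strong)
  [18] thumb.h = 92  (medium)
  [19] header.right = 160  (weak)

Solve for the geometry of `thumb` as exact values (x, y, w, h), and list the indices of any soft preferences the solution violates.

thumb = (x=184, y=111, w=157, h=92)
violated soft preferences: 17

1. thumb.x = 184  [sidebar.left = thumb.left]
2. thumb.w = 157  [sidebar.w = thumb.w]
3. thumb.y = 111  [thumb.top = sidebar.bottom + 5]
4. thumb.h = 92  [thumb.h = 92]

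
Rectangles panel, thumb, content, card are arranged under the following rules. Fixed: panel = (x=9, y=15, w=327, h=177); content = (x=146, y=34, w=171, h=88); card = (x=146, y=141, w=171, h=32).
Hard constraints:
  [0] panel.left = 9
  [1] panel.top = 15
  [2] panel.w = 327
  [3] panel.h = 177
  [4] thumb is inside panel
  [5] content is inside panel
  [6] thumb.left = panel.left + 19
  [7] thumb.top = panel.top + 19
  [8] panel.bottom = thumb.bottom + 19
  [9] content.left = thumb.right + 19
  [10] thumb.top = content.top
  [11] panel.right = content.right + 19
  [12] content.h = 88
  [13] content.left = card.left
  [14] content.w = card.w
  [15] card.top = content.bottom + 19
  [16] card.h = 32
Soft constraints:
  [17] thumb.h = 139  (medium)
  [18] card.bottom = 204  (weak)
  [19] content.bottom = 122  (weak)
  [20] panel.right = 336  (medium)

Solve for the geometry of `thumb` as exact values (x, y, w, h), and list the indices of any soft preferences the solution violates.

thumb = (x=28, y=34, w=99, h=139)
violated soft preferences: 18

1. thumb.x = 28  [thumb.left = panel.left + 19]
2. thumb.y = 34  [thumb.top = panel.top + 19]
3. thumb.h = 139  [panel.bottom = thumb.bottom + 19]
4. thumb.w = 99  [content.left = thumb.right + 19]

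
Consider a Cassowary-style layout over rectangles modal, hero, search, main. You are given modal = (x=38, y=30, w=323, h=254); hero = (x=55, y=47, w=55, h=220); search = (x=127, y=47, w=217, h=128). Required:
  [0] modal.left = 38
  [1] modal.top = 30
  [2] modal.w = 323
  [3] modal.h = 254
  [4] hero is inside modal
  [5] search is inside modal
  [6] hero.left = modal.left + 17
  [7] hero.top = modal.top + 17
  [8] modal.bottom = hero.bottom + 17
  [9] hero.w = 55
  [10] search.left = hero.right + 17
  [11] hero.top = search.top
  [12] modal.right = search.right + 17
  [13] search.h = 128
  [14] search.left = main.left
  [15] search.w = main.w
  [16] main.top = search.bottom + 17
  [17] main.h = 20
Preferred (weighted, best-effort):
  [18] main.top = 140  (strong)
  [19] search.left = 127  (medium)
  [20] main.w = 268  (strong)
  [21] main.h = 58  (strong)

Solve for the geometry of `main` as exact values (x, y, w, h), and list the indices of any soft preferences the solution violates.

main = (x=127, y=192, w=217, h=20)
violated soft preferences: 18, 20, 21

1. main.x = 127  [search.left = main.left]
2. main.w = 217  [search.w = main.w]
3. main.y = 192  [main.top = search.bottom + 17]
4. main.h = 20  [main.h = 20]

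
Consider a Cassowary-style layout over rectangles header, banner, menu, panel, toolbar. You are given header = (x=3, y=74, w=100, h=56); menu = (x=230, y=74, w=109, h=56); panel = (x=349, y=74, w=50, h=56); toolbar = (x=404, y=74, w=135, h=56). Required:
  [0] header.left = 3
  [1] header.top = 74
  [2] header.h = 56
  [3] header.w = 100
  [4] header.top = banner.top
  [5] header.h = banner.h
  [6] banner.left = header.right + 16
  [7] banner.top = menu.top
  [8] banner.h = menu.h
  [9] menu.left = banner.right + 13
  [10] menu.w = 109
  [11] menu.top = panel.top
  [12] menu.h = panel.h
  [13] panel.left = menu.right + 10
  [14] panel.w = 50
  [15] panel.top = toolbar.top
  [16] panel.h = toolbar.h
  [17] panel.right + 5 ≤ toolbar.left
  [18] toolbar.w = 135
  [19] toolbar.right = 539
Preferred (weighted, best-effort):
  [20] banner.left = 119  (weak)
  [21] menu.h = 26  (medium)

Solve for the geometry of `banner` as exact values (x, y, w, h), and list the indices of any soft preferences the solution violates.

banner = (x=119, y=74, w=98, h=56)
violated soft preferences: 21

1. banner.y = 74  [header.top = banner.top]
2. banner.h = 56  [header.h = banner.h]
3. banner.x = 119  [banner.left = header.right + 16]
4. banner.w = 98  [menu.left = banner.right + 13]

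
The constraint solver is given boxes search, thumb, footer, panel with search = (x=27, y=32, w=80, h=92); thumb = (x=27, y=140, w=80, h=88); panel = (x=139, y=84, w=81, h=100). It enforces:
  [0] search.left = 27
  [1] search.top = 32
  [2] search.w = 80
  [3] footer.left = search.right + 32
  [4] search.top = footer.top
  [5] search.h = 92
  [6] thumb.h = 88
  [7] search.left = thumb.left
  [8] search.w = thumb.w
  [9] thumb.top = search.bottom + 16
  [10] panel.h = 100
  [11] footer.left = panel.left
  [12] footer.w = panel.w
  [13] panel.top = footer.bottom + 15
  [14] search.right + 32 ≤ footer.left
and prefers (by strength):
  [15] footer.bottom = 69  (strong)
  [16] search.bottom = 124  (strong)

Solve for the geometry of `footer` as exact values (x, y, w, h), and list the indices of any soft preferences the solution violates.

1. footer.x = 139  [footer.left = search.right + 32]
2. footer.y = 32  [search.top = footer.top]
3. footer.w = 81  [footer.w = panel.w]
4. footer.h = 37  [panel.top = footer.bottom + 15]

footer = (x=139, y=32, w=81, h=37)
violated soft preferences: none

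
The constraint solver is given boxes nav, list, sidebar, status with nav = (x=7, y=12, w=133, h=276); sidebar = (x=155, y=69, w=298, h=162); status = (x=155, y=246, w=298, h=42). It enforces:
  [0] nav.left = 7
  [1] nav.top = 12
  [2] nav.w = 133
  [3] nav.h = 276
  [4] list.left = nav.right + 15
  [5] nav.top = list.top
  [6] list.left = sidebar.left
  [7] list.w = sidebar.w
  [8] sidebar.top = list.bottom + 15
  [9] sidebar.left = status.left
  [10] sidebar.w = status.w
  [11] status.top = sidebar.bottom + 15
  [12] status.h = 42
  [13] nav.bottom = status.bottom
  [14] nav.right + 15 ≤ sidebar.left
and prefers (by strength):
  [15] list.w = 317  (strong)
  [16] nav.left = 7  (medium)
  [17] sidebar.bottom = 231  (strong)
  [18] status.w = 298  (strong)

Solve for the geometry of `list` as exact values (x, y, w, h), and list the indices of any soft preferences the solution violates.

list = (x=155, y=12, w=298, h=42)
violated soft preferences: 15

1. list.x = 155  [list.left = nav.right + 15]
2. list.y = 12  [nav.top = list.top]
3. list.w = 298  [list.w = sidebar.w]
4. list.h = 42  [sidebar.top = list.bottom + 15]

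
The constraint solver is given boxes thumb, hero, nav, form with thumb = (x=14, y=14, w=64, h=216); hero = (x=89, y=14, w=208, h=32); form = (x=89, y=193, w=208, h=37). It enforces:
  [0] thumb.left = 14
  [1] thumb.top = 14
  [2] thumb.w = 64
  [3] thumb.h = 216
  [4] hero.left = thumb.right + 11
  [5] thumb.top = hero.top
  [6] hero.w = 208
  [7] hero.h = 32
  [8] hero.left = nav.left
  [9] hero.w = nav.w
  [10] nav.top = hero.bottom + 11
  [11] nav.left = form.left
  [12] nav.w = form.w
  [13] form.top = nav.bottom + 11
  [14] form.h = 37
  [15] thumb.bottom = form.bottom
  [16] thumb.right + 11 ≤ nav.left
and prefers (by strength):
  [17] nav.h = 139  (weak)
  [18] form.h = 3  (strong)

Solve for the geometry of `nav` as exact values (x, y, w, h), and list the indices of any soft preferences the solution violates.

1. nav.x = 89  [hero.left = nav.left]
2. nav.w = 208  [hero.w = nav.w]
3. nav.y = 57  [nav.top = hero.bottom + 11]
4. nav.h = 125  [form.top = nav.bottom + 11]

nav = (x=89, y=57, w=208, h=125)
violated soft preferences: 17, 18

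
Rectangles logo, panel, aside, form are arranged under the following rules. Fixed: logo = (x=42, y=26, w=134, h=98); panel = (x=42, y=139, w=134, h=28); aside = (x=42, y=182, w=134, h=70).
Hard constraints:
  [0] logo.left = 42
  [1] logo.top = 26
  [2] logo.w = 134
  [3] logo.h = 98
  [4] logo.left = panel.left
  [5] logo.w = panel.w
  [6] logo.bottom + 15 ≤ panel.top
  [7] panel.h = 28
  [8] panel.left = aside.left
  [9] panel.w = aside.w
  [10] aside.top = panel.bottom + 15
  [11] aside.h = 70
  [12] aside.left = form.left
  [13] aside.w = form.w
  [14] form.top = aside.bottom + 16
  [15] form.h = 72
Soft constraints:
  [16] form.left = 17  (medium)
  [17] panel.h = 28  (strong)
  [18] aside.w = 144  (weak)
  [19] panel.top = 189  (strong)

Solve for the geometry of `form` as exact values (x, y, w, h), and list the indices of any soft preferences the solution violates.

form = (x=42, y=268, w=134, h=72)
violated soft preferences: 16, 18, 19

1. form.x = 42  [aside.left = form.left]
2. form.w = 134  [aside.w = form.w]
3. form.y = 268  [form.top = aside.bottom + 16]
4. form.h = 72  [form.h = 72]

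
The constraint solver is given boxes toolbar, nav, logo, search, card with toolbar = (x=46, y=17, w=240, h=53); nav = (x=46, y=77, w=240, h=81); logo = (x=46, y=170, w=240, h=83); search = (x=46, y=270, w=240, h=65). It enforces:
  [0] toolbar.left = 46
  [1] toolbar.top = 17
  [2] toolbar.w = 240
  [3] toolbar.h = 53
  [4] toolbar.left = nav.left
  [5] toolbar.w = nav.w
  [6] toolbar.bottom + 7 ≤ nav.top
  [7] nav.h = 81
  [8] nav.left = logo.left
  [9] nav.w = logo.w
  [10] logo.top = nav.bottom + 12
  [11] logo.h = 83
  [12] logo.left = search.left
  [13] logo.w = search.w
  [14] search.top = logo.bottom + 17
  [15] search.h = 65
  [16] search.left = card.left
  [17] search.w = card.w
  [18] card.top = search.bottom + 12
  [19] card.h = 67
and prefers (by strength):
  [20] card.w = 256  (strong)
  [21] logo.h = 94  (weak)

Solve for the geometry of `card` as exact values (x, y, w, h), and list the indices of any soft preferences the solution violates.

1. card.x = 46  [search.left = card.left]
2. card.w = 240  [search.w = card.w]
3. card.y = 347  [card.top = search.bottom + 12]
4. card.h = 67  [card.h = 67]

card = (x=46, y=347, w=240, h=67)
violated soft preferences: 20, 21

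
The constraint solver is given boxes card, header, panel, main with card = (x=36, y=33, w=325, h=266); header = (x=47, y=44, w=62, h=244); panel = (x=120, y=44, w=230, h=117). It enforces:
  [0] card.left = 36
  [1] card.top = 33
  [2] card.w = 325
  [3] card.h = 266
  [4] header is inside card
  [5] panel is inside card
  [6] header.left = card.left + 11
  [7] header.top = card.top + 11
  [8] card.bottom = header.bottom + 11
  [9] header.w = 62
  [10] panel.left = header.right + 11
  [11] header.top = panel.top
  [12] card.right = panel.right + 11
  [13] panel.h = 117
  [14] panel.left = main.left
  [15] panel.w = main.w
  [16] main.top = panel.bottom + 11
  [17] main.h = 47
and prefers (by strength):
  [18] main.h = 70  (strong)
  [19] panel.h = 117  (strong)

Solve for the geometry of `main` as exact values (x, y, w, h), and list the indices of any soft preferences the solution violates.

1. main.x = 120  [panel.left = main.left]
2. main.w = 230  [panel.w = main.w]
3. main.y = 172  [main.top = panel.bottom + 11]
4. main.h = 47  [main.h = 47]

main = (x=120, y=172, w=230, h=47)
violated soft preferences: 18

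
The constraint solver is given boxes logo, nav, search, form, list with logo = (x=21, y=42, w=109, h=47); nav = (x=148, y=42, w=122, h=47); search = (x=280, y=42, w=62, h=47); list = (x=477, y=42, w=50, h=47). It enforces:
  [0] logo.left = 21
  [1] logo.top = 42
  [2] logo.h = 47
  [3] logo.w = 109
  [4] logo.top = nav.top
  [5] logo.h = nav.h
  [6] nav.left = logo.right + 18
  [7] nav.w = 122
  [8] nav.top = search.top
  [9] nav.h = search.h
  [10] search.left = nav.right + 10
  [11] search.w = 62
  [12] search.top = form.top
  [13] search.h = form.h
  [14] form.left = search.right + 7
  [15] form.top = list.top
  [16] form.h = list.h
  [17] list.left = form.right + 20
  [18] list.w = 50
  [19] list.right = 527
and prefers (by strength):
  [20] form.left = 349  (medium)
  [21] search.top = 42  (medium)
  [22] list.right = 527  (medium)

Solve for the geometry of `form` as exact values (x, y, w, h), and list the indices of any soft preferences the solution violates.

1. form.y = 42  [search.top = form.top]
2. form.h = 47  [search.h = form.h]
3. form.x = 349  [form.left = search.right + 7]
4. form.w = 108  [list.left = form.right + 20]

form = (x=349, y=42, w=108, h=47)
violated soft preferences: none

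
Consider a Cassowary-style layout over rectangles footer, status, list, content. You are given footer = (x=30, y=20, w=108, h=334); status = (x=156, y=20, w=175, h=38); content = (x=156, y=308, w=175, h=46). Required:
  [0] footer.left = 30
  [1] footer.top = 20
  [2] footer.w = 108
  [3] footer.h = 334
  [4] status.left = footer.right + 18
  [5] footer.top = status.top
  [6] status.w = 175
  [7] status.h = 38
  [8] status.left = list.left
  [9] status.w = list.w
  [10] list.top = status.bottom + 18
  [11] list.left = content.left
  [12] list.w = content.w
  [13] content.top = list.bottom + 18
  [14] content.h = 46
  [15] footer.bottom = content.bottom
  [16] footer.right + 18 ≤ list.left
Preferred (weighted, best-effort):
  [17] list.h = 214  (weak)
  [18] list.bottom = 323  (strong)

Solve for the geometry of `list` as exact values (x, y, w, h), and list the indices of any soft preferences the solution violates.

1. list.x = 156  [status.left = list.left]
2. list.w = 175  [status.w = list.w]
3. list.y = 76  [list.top = status.bottom + 18]
4. list.h = 214  [content.top = list.bottom + 18]

list = (x=156, y=76, w=175, h=214)
violated soft preferences: 18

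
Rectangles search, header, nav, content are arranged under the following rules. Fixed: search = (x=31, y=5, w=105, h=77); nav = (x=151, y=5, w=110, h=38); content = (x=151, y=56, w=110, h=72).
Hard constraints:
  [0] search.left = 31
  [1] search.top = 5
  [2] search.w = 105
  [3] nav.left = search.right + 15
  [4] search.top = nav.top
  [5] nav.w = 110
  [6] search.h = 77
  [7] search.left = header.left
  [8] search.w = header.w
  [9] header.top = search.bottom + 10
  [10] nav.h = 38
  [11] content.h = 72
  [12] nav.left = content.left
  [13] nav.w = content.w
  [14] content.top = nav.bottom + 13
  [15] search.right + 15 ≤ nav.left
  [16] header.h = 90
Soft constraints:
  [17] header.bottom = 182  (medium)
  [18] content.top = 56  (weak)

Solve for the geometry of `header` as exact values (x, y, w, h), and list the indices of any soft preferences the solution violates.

1. header.x = 31  [search.left = header.left]
2. header.w = 105  [search.w = header.w]
3. header.y = 92  [header.top = search.bottom + 10]
4. header.h = 90  [header.h = 90]

header = (x=31, y=92, w=105, h=90)
violated soft preferences: none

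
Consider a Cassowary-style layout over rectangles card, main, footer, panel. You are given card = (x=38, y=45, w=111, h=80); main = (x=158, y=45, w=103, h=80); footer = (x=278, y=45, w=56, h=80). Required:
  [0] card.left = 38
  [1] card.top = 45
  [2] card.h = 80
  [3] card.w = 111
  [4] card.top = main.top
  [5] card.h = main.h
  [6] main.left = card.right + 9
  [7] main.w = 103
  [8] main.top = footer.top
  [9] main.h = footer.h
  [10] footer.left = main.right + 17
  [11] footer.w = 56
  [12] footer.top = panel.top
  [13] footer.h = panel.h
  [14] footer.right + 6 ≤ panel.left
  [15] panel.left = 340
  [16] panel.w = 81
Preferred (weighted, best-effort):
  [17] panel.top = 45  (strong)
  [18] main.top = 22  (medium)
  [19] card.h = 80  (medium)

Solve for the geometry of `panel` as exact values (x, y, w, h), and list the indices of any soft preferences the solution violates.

panel = (x=340, y=45, w=81, h=80)
violated soft preferences: 18

1. panel.y = 45  [footer.top = panel.top]
2. panel.h = 80  [footer.h = panel.h]
3. panel.x = 340  [panel.left = 340]
4. panel.w = 81  [panel.w = 81]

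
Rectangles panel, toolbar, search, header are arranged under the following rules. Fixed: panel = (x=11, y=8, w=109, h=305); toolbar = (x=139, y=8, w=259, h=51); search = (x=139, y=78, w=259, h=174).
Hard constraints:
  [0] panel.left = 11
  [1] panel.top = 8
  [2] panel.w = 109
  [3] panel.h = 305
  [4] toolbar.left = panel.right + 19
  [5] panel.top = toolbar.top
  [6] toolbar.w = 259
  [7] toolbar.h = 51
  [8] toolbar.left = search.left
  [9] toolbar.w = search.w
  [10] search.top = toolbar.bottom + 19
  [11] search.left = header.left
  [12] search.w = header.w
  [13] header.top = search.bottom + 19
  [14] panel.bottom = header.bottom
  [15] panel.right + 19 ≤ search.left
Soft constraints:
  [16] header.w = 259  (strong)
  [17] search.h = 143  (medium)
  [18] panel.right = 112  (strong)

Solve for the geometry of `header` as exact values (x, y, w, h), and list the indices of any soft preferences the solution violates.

header = (x=139, y=271, w=259, h=42)
violated soft preferences: 17, 18

1. header.x = 139  [search.left = header.left]
2. header.w = 259  [search.w = header.w]
3. header.y = 271  [header.top = search.bottom + 19]
4. header.h = 42  [panel.bottom = header.bottom]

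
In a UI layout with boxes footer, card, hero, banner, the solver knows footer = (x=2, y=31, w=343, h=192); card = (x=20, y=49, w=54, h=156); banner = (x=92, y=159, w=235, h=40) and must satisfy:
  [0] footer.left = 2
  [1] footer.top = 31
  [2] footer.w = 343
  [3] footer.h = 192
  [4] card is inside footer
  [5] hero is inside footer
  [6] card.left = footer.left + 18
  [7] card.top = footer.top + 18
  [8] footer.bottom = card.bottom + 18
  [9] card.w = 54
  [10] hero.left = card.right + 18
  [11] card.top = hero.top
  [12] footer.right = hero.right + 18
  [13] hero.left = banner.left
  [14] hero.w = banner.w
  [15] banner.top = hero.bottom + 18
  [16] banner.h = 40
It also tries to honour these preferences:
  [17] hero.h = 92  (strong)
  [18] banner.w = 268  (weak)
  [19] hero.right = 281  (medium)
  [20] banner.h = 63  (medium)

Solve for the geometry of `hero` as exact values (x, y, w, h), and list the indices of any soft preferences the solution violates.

1. hero.x = 92  [hero.left = card.right + 18]
2. hero.y = 49  [card.top = hero.top]
3. hero.w = 235  [footer.right = hero.right + 18]
4. hero.h = 92  [banner.top = hero.bottom + 18]

hero = (x=92, y=49, w=235, h=92)
violated soft preferences: 18, 19, 20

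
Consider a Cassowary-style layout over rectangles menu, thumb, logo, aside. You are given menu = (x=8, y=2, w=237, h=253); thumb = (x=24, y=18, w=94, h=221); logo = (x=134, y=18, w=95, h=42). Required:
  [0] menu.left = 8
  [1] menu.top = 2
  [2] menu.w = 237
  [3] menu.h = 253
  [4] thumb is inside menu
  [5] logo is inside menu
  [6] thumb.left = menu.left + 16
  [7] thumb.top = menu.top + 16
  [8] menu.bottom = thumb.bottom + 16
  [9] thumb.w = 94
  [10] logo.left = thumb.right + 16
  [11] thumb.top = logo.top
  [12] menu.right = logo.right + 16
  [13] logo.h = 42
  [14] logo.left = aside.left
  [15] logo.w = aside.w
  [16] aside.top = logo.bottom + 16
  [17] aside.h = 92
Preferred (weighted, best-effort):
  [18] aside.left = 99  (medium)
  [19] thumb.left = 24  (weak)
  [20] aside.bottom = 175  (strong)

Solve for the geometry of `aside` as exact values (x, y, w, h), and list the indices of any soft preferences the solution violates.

aside = (x=134, y=76, w=95, h=92)
violated soft preferences: 18, 20

1. aside.x = 134  [logo.left = aside.left]
2. aside.w = 95  [logo.w = aside.w]
3. aside.y = 76  [aside.top = logo.bottom + 16]
4. aside.h = 92  [aside.h = 92]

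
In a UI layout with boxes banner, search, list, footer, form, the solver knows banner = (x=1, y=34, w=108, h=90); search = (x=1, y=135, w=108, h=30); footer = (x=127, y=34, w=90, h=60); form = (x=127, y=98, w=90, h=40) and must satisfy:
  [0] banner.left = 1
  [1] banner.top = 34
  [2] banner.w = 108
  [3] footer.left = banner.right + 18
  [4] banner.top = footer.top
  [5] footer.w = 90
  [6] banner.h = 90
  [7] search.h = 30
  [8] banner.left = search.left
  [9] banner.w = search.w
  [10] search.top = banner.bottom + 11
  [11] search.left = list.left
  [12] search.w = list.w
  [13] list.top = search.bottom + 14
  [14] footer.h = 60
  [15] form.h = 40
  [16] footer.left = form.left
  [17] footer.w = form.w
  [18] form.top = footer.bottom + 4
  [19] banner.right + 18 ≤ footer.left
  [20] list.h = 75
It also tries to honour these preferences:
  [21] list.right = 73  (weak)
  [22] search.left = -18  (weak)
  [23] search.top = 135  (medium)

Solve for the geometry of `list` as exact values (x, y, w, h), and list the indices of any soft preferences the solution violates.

1. list.x = 1  [search.left = list.left]
2. list.w = 108  [search.w = list.w]
3. list.y = 179  [list.top = search.bottom + 14]
4. list.h = 75  [list.h = 75]

list = (x=1, y=179, w=108, h=75)
violated soft preferences: 21, 22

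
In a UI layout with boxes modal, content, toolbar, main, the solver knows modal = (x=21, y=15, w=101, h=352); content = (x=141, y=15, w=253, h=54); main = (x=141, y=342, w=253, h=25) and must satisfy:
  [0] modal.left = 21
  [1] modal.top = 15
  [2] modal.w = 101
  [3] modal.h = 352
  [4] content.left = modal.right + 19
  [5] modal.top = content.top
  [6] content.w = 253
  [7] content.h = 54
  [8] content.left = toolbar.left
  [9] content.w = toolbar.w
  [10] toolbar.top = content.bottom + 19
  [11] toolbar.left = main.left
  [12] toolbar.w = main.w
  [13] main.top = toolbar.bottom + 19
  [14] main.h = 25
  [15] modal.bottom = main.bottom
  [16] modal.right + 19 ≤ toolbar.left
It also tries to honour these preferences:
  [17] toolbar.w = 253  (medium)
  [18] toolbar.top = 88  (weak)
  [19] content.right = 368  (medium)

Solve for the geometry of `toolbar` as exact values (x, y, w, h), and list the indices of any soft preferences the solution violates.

toolbar = (x=141, y=88, w=253, h=235)
violated soft preferences: 19

1. toolbar.x = 141  [content.left = toolbar.left]
2. toolbar.w = 253  [content.w = toolbar.w]
3. toolbar.y = 88  [toolbar.top = content.bottom + 19]
4. toolbar.h = 235  [main.top = toolbar.bottom + 19]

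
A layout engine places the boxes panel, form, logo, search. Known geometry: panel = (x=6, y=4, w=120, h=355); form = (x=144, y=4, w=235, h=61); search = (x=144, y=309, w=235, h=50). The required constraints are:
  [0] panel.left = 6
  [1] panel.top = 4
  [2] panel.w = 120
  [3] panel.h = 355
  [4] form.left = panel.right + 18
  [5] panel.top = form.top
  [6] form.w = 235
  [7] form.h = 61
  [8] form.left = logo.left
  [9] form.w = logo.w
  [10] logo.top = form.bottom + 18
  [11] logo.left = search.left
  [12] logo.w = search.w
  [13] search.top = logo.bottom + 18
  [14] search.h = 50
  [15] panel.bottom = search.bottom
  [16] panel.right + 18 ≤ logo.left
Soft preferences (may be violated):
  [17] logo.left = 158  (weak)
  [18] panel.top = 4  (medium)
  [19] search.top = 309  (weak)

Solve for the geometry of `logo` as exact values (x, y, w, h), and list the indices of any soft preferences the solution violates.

logo = (x=144, y=83, w=235, h=208)
violated soft preferences: 17

1. logo.x = 144  [form.left = logo.left]
2. logo.w = 235  [form.w = logo.w]
3. logo.y = 83  [logo.top = form.bottom + 18]
4. logo.h = 208  [search.top = logo.bottom + 18]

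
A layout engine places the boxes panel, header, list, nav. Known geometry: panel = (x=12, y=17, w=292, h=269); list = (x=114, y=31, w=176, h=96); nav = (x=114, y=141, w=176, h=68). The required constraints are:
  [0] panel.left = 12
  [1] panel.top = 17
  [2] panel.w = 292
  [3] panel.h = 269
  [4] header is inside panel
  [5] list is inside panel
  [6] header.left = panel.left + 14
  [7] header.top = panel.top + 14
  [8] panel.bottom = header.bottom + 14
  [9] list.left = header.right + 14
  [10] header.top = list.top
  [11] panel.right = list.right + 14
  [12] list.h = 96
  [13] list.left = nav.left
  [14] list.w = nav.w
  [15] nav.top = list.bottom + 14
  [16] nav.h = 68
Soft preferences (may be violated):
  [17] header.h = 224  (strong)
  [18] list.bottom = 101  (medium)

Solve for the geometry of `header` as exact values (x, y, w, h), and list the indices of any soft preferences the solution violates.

1. header.x = 26  [header.left = panel.left + 14]
2. header.y = 31  [header.top = panel.top + 14]
3. header.h = 241  [panel.bottom = header.bottom + 14]
4. header.w = 74  [list.left = header.right + 14]

header = (x=26, y=31, w=74, h=241)
violated soft preferences: 17, 18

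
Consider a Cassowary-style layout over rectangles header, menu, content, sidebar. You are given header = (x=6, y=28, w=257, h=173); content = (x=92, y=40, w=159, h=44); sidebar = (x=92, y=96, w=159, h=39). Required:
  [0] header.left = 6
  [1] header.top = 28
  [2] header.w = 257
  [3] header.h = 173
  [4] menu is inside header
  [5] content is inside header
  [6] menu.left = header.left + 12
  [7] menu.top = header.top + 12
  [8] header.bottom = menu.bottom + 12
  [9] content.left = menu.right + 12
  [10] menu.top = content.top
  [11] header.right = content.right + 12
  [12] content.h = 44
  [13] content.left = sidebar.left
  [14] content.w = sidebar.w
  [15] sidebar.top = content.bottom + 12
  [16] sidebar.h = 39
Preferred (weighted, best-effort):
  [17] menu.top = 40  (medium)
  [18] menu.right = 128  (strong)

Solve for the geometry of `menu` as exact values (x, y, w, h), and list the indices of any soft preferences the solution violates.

1. menu.x = 18  [menu.left = header.left + 12]
2. menu.y = 40  [menu.top = header.top + 12]
3. menu.h = 149  [header.bottom = menu.bottom + 12]
4. menu.w = 62  [content.left = menu.right + 12]

menu = (x=18, y=40, w=62, h=149)
violated soft preferences: 18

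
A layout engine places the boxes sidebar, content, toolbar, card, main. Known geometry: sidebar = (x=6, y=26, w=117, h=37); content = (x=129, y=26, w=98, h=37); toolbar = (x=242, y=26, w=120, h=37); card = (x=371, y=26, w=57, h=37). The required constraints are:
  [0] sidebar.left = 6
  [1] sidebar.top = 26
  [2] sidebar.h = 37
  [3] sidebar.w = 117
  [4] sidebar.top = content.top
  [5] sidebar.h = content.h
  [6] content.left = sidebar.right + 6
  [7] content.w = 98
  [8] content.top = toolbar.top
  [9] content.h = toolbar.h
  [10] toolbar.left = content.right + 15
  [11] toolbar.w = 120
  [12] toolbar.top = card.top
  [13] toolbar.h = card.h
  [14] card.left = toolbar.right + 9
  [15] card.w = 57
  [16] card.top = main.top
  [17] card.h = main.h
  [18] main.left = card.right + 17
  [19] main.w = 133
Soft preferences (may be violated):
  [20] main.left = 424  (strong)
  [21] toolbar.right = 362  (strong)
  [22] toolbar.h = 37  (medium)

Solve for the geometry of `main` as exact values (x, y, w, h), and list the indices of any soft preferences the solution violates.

main = (x=445, y=26, w=133, h=37)
violated soft preferences: 20

1. main.y = 26  [card.top = main.top]
2. main.h = 37  [card.h = main.h]
3. main.x = 445  [main.left = card.right + 17]
4. main.w = 133  [main.w = 133]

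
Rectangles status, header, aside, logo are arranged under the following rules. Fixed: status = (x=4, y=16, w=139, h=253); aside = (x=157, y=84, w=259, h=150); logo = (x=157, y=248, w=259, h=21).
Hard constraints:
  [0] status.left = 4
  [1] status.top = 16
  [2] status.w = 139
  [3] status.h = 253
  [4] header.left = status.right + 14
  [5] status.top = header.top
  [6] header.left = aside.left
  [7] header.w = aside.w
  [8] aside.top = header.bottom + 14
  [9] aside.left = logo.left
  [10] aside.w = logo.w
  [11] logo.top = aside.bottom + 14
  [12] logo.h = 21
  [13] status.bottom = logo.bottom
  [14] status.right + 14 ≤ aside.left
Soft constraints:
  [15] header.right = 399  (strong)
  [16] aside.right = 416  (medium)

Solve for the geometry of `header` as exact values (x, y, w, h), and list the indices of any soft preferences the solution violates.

1. header.x = 157  [header.left = status.right + 14]
2. header.y = 16  [status.top = header.top]
3. header.w = 259  [header.w = aside.w]
4. header.h = 54  [aside.top = header.bottom + 14]

header = (x=157, y=16, w=259, h=54)
violated soft preferences: 15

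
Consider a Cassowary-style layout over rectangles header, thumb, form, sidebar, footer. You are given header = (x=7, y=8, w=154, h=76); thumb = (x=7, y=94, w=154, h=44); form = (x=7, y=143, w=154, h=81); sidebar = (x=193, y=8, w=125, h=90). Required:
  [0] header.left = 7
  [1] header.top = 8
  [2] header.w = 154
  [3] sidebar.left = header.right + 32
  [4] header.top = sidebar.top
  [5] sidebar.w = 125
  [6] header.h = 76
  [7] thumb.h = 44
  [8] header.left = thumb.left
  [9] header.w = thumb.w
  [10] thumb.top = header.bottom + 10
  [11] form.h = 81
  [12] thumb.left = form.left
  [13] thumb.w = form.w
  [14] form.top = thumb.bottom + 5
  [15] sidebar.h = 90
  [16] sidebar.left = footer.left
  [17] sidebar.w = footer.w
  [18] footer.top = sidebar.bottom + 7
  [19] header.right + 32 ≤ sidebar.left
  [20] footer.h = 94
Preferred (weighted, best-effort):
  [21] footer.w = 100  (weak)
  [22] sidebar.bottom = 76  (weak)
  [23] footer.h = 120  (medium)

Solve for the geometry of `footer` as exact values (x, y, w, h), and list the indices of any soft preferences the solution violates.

1. footer.x = 193  [sidebar.left = footer.left]
2. footer.w = 125  [sidebar.w = footer.w]
3. footer.y = 105  [footer.top = sidebar.bottom + 7]
4. footer.h = 94  [footer.h = 94]

footer = (x=193, y=105, w=125, h=94)
violated soft preferences: 21, 22, 23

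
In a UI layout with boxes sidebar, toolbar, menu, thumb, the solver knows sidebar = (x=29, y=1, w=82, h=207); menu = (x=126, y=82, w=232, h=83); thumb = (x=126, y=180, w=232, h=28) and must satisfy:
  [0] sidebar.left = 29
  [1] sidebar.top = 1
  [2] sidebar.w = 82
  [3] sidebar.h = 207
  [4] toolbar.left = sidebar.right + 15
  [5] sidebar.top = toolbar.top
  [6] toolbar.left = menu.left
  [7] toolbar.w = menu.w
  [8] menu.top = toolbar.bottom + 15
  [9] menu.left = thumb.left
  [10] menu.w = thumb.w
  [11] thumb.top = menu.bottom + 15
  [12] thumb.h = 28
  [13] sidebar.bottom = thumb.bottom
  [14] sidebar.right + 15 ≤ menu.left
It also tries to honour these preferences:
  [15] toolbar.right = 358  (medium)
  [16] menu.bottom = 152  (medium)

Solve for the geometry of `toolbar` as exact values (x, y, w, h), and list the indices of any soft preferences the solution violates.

toolbar = (x=126, y=1, w=232, h=66)
violated soft preferences: 16

1. toolbar.x = 126  [toolbar.left = sidebar.right + 15]
2. toolbar.y = 1  [sidebar.top = toolbar.top]
3. toolbar.w = 232  [toolbar.w = menu.w]
4. toolbar.h = 66  [menu.top = toolbar.bottom + 15]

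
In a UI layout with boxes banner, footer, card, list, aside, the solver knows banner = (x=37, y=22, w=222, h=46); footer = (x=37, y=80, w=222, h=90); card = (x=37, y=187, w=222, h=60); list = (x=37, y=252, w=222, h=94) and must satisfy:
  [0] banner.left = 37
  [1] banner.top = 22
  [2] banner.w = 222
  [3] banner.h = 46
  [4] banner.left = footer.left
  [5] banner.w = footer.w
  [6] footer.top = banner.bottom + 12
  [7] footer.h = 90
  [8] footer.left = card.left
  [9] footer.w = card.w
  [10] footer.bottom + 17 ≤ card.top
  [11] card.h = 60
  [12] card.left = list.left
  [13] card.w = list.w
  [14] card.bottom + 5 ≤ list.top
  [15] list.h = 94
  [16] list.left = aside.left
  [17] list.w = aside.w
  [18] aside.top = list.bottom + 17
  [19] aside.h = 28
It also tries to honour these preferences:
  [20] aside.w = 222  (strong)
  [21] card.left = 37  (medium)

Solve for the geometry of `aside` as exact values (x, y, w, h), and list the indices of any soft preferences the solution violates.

aside = (x=37, y=363, w=222, h=28)
violated soft preferences: none

1. aside.x = 37  [list.left = aside.left]
2. aside.w = 222  [list.w = aside.w]
3. aside.y = 363  [aside.top = list.bottom + 17]
4. aside.h = 28  [aside.h = 28]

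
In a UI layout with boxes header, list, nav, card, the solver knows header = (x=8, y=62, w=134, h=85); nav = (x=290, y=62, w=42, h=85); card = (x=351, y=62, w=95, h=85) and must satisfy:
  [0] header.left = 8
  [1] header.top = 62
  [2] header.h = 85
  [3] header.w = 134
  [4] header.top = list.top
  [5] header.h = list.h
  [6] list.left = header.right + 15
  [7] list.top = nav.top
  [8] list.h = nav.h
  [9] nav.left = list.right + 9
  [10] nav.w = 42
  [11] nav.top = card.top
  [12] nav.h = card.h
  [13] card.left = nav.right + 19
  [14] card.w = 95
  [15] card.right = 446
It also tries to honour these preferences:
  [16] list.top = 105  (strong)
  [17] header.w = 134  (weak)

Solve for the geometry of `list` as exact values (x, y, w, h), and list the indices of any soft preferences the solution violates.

list = (x=157, y=62, w=124, h=85)
violated soft preferences: 16

1. list.y = 62  [header.top = list.top]
2. list.h = 85  [header.h = list.h]
3. list.x = 157  [list.left = header.right + 15]
4. list.w = 124  [nav.left = list.right + 9]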